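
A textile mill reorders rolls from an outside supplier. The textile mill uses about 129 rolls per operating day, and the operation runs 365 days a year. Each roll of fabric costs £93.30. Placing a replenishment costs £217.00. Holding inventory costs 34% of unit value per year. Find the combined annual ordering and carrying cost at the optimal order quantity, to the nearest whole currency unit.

Annual demand D = 129 × 365 = 47,085.
Holding cost H = 0.34 × £93.30 = £31.7220 per unit per year.
EOQ = √(2DS/H) = √(2 × 47,085 × 217 / 31.722) ≈ 802.61.
At the optimum the two cost components are equal, so total cost = 2·(Q*/2)H = Q*·H.
Minimum total = √(2DSH) = √(2 × 47,085 × 217 × 31.722) ≈ 25460.471.

TC* ≈ £25,460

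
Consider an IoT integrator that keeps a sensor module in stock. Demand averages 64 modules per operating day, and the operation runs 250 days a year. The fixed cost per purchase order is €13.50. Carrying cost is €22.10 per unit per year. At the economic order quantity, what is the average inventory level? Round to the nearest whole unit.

Annual demand D = 64 × 250 = 16,000.
EOQ = √(2DS/H) = √(2 × 16,000 × 13.5 / 22.1) ≈ 139.81.
Average inventory = Q*/2 ≈ 139.81 / 2 = 69.906.

Average inventory ≈ 70 modules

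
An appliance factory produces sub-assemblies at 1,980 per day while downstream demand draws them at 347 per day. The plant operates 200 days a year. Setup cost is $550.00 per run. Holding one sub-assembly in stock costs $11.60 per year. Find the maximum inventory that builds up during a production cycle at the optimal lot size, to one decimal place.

Annual demand D = 347 × 200 = 69,400.
Production build-up factor (1 − d/p) = 1 − 347/1,980 = 0.8247.
Q* = √(2DS / (H(1 − d/p))) = √(2 × 69,400 × 550 / (11.6 × 0.8247)).
= √(76,340,000 / 9.5671) ≈ 2824.793.
Maximum inventory = Q*(1 − d/p) = 2824.793 × 0.8247 ≈ 2329.741.

I_max ≈ 2,329.7 sub-assemblies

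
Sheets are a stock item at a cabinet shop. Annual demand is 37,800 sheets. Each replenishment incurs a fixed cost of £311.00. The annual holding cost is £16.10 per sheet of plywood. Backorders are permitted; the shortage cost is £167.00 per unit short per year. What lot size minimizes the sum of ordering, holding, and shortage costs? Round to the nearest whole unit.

With planned backorders, Q* = √(2DS/H) · √((H+B)/B).
√(2DS/H) = √(2 × 37,800 × 311 / 16.1) = 1208.449.
√((H+B)/B) = √((16.1+167)/167) = 1.0471.
Q* ≈ 1265.360.

Q* ≈ 1,265 sheets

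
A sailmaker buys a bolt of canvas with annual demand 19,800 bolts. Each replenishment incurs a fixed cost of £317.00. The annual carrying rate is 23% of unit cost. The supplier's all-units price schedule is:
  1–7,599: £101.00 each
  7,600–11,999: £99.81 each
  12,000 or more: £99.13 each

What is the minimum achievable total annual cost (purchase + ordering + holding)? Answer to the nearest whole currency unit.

Holding cost per unit per year at price C is H = 0.23·C.
Candidates are each tier's EOQ (if it falls in that tier) and each price-break quantity.
EOQ at £101.00 = 735.1 (feasible in tier 1): TC = 19,800×£101.00 + (19,800/735.1)×317 + (735.1/2)×0.23×£101.00 = £2,016,876.62.
EOQ at £99.81 = 739.5 < 7600, so use break Q=7600: TC = 19,800×£99.81 + (19,800/7600.0)×317 + (7600.0/2)×0.23×£99.81 = £2,064,297.81.
EOQ at £99.13 = 742.0 < 12000, so use break Q=12000: TC = 19,800×£99.13 + (19,800/12000.0)×317 + (12000.0/2)×0.23×£99.13 = £2,100,096.45.
Lowest total cost among the candidates is at Q = 735.1.

TC* ≈ £2,016,877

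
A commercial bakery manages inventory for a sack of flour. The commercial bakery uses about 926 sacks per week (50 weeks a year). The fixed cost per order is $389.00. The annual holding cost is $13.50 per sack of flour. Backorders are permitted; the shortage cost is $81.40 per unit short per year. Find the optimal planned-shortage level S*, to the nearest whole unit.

S* ≈ 251 sacks

Annual demand D = 926 × 50 = 46,300.
With planned backorders, Q* = √(2DS/H) · √((H+B)/B).
√(2DS/H) = √(2 × 46,300 × 389 / 13.5) = 1633.478.
√((H+B)/B) = √((13.5+81.4)/81.4) = 1.0797.
Q* ≈ 1763.739.
S* = Q* · H/(H+B) = 1763.739 × 13.5/94.9 ≈ 250.901.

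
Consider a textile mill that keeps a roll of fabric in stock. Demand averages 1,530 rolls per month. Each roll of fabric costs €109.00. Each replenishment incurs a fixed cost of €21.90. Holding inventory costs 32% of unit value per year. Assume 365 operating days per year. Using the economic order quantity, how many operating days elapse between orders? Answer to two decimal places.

T ≈ 3.02 days

Annual demand D = 1,530 × 12 = 18,360.
Holding cost H = 0.32 × €109.00 = €34.8800 per unit per year.
EOQ = √(2DS/H) = √(2 × 18,360 × 21.9 / 34.88) ≈ 151.84.
Cycle time = Q*/D × 365 = 151.84 / 18,360 × 365 ≈ 3.019 days.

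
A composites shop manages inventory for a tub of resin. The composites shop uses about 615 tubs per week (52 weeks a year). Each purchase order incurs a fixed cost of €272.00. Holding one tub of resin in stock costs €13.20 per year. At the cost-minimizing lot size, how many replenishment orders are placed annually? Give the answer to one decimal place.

Annual demand D = 615 × 52 = 31,980.
The optimal lot size = √(2DS/H) = √(2 × 31,980 × 272 / 13.2) ≈ 1148.03.
Orders per year = D / Q* = 31,980 / 1148.03 ≈ 27.857.

N ≈ 27.9 orders per year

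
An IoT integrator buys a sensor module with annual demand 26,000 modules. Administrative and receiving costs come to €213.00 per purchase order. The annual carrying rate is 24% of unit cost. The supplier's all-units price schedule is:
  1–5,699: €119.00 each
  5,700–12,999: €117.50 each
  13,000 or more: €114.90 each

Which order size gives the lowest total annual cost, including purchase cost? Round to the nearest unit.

Holding cost per unit per year at price C is H = 0.24·C.
Evaluate total cost at each tier's feasible EOQ or, if the EOQ is below the tier, at the tier's minimum quantity.
EOQ at €119.00 = 622.7 (feasible in tier 1): TC = 26,000×€119.00 + (26,000/622.7)×213 + (622.7/2)×0.24×€119.00 = €3,111,785.68.
EOQ at €117.50 = 626.7 < 5700, so use break Q=5700: TC = 26,000×€117.50 + (26,000/5700.0)×213 + (5700.0/2)×0.24×€117.50 = €3,136,341.58.
EOQ at €114.90 = 633.8 < 13000, so use break Q=13000: TC = 26,000×€114.90 + (26,000/13000.0)×213 + (13000.0/2)×0.24×€114.90 = €3,167,070.00.
Lowest total cost is €3,111,785.68 at Q = 622.7.

Q* ≈ 623 modules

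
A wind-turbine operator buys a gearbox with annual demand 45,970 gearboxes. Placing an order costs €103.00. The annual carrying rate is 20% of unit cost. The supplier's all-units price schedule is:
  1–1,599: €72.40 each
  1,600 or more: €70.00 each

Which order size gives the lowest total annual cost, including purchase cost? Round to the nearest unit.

Holding cost per unit per year at price C is H = 0.20·C.
Evaluate total cost at each tier's feasible EOQ or, if the EOQ is below the tier, at the tier's minimum quantity.
EOQ at €72.40 = 808.7 (feasible in tier 1): TC = 45,970×€72.40 + (45,970/808.7)×103 + (808.7/2)×0.20×€72.40 = €3,339,937.95.
EOQ at €70.00 = 822.4 < 1600, so use break Q=1600: TC = 45,970×€70.00 + (45,970/1600.0)×103 + (1600.0/2)×0.20×€70.00 = €3,232,059.32.
Lowest total cost is €3,232,059.32 at Q = 1600.0.

Q* ≈ 1,600 gearboxes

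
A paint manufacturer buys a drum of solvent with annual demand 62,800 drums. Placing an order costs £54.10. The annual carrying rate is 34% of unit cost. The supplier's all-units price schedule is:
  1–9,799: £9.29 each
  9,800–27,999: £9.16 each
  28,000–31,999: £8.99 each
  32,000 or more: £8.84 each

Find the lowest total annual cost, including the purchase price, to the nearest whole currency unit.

TC* ≈ £588,045

Holding cost per unit per year at price C is H = 0.34·C.
Evaluate total cost at each tier's feasible EOQ or, if the EOQ is below the tier, at the tier's minimum quantity.
EOQ at £9.29 = 1466.7 (feasible in tier 1): TC = 62,800×£9.29 + (62,800/1466.7)×54.1 + (1466.7/2)×0.34×£9.29 = £588,044.77.
EOQ at £9.16 = 1477.1 < 9800, so use break Q=9800: TC = 62,800×£9.16 + (62,800/9800.0)×54.1 + (9800.0/2)×0.34×£9.16 = £590,855.24.
EOQ at £8.99 = 1491.0 < 28000, so use break Q=28000: TC = 62,800×£8.99 + (62,800/28000.0)×54.1 + (28000.0/2)×0.34×£8.99 = £607,485.74.
EOQ at £8.84 = 1503.6 < 32000, so use break Q=32000: TC = 62,800×£8.84 + (62,800/32000.0)×54.1 + (32000.0/2)×0.34×£8.84 = £603,347.77.
Lowest total cost among the candidates is at Q = 1466.7.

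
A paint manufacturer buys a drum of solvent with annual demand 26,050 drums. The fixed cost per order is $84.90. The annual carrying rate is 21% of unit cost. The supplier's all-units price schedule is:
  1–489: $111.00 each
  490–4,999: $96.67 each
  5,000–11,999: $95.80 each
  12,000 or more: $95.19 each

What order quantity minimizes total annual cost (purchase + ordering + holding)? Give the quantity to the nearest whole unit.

Q* ≈ 490 drums

Holding cost per unit per year at price C is H = 0.21·C.
Evaluate total cost at each tier's feasible EOQ or, if the EOQ is below the tier, at the tier's minimum quantity.
EOQ at $111.00 = 435.6 (feasible in tier 1): TC = 26,050×$111.00 + (26,050/435.6)×84.9 + (435.6/2)×0.21×$111.00 = $2,901,704.16.
EOQ at $96.67 = 466.8 < 490, so use break Q=490: TC = 26,050×$96.67 + (26,050/490.0)×84.9 + (490.0/2)×0.21×$96.67 = $2,527,740.73.
EOQ at $95.80 = 468.9 < 5000, so use break Q=5000: TC = 26,050×$95.80 + (26,050/5000.0)×84.9 + (5000.0/2)×0.21×$95.80 = $2,546,327.33.
EOQ at $95.19 = 470.4 < 12000, so use break Q=12000: TC = 26,050×$95.19 + (26,050/12000.0)×84.9 + (12000.0/2)×0.21×$95.19 = $2,599,823.20.
Lowest total cost is $2,527,740.73 at Q = 490.0.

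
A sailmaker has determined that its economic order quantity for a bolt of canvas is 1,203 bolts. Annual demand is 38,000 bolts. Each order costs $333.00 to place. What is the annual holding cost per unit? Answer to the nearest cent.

Squaring Q* = √(2DS/H) gives Q*² = 2DS/H.
From Q* = √(2DS/H): H = 2DS / Q*² = 2 × 38,000 × 333 / 1,203² = 17.4875.

H ≈ $17.49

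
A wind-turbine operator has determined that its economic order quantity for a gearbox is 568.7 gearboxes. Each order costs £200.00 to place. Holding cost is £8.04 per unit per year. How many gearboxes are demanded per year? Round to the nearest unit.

Squaring Q* = √(2DS/H) gives Q*² = 2DS/H.
From Q* = √(2DS/H): D = Q*²H / (2S) = 568.7² × 8.04 / (2 × 200) = 6500.736.

D ≈ 6,501 gearboxes per year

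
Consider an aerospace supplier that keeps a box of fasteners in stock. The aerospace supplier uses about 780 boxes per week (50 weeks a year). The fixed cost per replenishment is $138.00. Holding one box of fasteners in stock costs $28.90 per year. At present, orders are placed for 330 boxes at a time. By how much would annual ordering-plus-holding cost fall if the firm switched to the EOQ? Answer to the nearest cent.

Extra cost ≈ $3,440.14 per year

Annual demand D = 780 × 50 = 39,000.
EOQ = √(2DS/H) = √(2 × 39,000 × 138 / 28.9) ≈ 610.29.
Cost at Q* = (D/Q*)S + (Q*/2)H = √(2DSH) ≈ $17,637.45.
Cost at Q = 330: (39,000/330)×138 + (330/2)×28.9 = $16,309.09 + $4,768.50 = $21,077.59.
Excess = $21,077.59 − $17,637.45 = $3,440.14.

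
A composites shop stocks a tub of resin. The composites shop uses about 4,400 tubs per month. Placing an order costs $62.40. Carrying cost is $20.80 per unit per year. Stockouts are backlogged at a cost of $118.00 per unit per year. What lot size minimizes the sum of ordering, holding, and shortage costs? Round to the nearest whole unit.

Q* ≈ 610 tubs

Annual demand D = 4,400 × 12 = 52,800.
With planned backorders, Q* = √(2DS/H) · √((H+B)/B).
√(2DS/H) = √(2 × 52,800 × 62.4 / 20.8) = 562.850.
√((H+B)/B) = √((20.8+118)/118) = 1.0846.
Q* ≈ 610.445.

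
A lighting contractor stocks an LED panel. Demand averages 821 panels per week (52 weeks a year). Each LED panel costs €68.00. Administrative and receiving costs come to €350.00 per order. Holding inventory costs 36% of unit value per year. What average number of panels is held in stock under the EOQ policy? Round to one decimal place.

Average inventory ≈ 552.4 panels

Annual demand D = 821 × 52 = 42,692.
Holding cost H = 0.36 × €68.00 = €24.4800 per unit per year.
EOQ = √(2DS/H) = √(2 × 42,692 × 350 / 24.48) ≈ 1104.88.
Average inventory = Q*/2 ≈ 1104.88 / 2 = 552.442.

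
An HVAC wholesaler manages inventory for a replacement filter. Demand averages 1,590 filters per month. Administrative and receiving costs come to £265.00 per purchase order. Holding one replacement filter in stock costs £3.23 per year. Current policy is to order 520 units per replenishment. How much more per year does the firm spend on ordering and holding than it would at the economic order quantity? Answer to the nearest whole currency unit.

Extra cost ≈ £4,848 per year

Annual demand D = 1,590 × 12 = 19,080.
EOQ = √(2DS/H) = √(2 × 19,080 × 265 / 3.23) ≈ 1769.40.
Cost at Q* = (D/Q*)S + (Q*/2)H = √(2DSH) ≈ £5,715.16.
Cost at Q = 520: (19,080/520)×265 + (520/2)×3.23 = £9,723.46 + £839.80 = £10,563.26.
Excess = £10,563.26 − £5,715.16 = £4,848.10.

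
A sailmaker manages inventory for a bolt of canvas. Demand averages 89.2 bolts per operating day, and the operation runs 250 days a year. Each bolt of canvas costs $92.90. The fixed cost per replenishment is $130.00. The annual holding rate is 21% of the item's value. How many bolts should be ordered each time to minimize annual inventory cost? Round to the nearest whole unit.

Q* ≈ 545 bolts

Annual demand D = 89.2 × 250 = 22,300.
Holding cost H = 0.21 × $92.90 = $19.5090 per unit per year.
EOQ = √(2DS / H) = √(2 × 22,300 × 130 / 19.509).
= √(5,798,000 / 19.509) = √297,196.1659 ≈ 545.157.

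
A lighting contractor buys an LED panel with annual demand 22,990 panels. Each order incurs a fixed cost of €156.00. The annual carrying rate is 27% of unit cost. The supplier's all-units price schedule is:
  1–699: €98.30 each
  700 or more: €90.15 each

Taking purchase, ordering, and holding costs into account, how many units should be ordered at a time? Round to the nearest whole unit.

Holding cost per unit per year at price C is H = 0.27·C.
Candidates are each tier's EOQ (if it falls in that tier) and each price-break quantity.
EOQ at €98.30 = 519.9 (feasible in tier 1): TC = 22,990×€98.30 + (22,990/519.9)×156 + (519.9/2)×0.27×€98.30 = €2,273,714.66.
EOQ at €90.15 = 542.9 < 700, so use break Q=700: TC = 22,990×€90.15 + (22,990/700.0)×156 + (700.0/2)×0.27×€90.15 = €2,086,191.16.
Lowest total cost is €2,086,191.16 at Q = 700.0.

Q* ≈ 700 panels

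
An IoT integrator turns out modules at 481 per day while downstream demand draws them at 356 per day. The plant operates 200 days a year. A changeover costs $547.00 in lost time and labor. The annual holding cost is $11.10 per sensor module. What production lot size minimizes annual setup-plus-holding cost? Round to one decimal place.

Annual demand D = 356 × 200 = 71,200.
Production build-up factor (1 − d/p) = 1 − 356/481 = 0.2599.
Q* = √(2DS / (H(1 − d/p))) = √(2 × 71,200 × 547 / (11.1 × 0.2599)).
= √(77,892,800 / 2.8846) ≈ 5196.425.

Q* ≈ 5,196.4 modules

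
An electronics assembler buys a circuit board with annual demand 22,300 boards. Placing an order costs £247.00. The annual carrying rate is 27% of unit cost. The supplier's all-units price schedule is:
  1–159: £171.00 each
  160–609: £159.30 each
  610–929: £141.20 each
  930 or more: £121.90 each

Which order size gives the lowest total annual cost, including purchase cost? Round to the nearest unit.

Q* ≈ 930 boards

Holding cost per unit per year at price C is H = 0.27·C.
For each price level, check whether its EOQ is feasible; otherwise the best quantity at that price is the breakpoint.
Tier 1 (£171.00): EOQ = 488.5 exceeds tier's upper bound 159, so this tier is dominated.
EOQ at £159.30 = 506.1 (feasible in tier 2): TC = 22,300×£159.30 + (22,300/506.1)×247 + (506.1/2)×0.27×£159.30 = £3,574,157.36.
EOQ at £141.20 = 537.5 < 610, so use break Q=610: TC = 22,300×£141.20 + (22,300/610.0)×247 + (610.0/2)×0.27×£141.20 = £3,169,417.49.
EOQ at £121.90 = 578.5 < 930, so use break Q=930: TC = 22,300×£121.90 + (22,300/930.0)×247 + (930.0/2)×0.27×£121.90 = £2,739,597.23.
Lowest total cost is £2,739,597.23 at Q = 930.0.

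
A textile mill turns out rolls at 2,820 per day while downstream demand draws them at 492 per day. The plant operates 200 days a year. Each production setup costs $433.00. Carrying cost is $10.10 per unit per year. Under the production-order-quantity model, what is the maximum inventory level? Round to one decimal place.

Annual demand D = 492 × 200 = 98,400.
Production build-up factor (1 − d/p) = 1 − 492/2,820 = 0.8255.
Q* = √(2DS / (H(1 − d/p))) = √(2 × 98,400 × 433 / (10.1 × 0.8255)).
= √(85,214,400 / 8.3379) ≈ 3196.899.
Maximum inventory = Q*(1 − d/p) = 3196.899 × 0.8255 ≈ 2639.142.

I_max ≈ 2,639.1 rolls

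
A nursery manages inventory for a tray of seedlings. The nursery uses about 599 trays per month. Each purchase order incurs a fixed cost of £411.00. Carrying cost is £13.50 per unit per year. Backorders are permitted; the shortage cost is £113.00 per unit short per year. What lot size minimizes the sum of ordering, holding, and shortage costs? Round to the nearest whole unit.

Annual demand D = 599 × 12 = 7,188.
With planned backorders, Q* = √(2DS/H) · √((H+B)/B).
√(2DS/H) = √(2 × 7,188 × 411 / 13.5) = 661.566.
√((H+B)/B) = √((13.5+113)/113) = 1.0580.
Q* ≈ 699.969.

Q* ≈ 700 trays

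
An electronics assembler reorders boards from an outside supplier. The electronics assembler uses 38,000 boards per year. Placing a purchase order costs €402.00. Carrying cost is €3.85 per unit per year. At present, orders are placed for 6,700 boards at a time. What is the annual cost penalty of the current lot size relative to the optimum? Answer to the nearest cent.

Extra cost ≈ €4,331.98 per year

EOQ = √(2DS/H) = √(2 × 38,000 × 402 / 3.85) ≈ 2817.02.
Cost at Q* = (D/Q*)S + (Q*/2)H = √(2DSH) ≈ €10,845.52.
Cost at Q = 6,700: (38,000/6,700)×402 + (6,700/2)×3.85 = €2,280.00 + €12,897.50 = €15,177.50.
Excess = €15,177.50 − €10,845.52 = €4,331.98.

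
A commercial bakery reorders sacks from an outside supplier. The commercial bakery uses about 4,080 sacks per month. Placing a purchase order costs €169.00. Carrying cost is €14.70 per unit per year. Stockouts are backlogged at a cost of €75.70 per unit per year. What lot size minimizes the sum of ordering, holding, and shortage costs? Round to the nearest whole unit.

Annual demand D = 4,080 × 12 = 48,960.
With planned backorders, Q* = √(2DS/H) · √((H+B)/B).
√(2DS/H) = √(2 × 48,960 × 169 / 14.7) = 1061.012.
√((H+B)/B) = √((14.7+75.7)/75.7) = 1.0928.
Q* ≈ 1159.462.

Q* ≈ 1,159 sacks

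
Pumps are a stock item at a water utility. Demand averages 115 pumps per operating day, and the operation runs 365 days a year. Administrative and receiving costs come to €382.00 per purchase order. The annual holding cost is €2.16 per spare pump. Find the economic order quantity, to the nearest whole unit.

Annual demand D = 115 × 365 = 41,975.
EOQ = √(2DS / H) = √(2 × 41,975 × 382 / 2.16).
= √(32,068,900 / 2.16) = √14,846,712.963 ≈ 3853.143.

Q* ≈ 3,853 pumps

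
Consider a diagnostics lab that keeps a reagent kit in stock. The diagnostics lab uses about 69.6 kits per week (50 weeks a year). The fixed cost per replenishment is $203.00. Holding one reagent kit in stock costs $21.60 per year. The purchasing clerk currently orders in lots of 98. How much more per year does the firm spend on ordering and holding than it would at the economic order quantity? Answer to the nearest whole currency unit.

Annual demand D = 69.6 × 50 = 3,480.
EOQ = √(2DS/H) = √(2 × 3,480 × 203 / 21.6) ≈ 255.76.
Cost at Q* = (D/Q*)S + (Q*/2)H = √(2DSH) ≈ $5,524.33.
Cost at Q = 98: (3,480/98)×203 + (98/2)×21.6 = $7,208.57 + $1,058.40 = $8,266.97.
Excess = $8,266.97 − $5,524.33 = $2,742.64.

Extra cost ≈ $2,743 per year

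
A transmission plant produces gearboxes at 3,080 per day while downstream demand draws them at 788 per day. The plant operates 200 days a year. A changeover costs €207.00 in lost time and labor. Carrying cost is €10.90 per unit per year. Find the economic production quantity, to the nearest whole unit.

Q* ≈ 2,836 gearboxes

Annual demand D = 788 × 200 = 157,600.
Production build-up factor (1 − d/p) = 1 − 788/3,080 = 0.7442.
Q* = √(2DS / (H(1 − d/p))) = √(2 × 157,600 × 207 / (10.9 × 0.7442)).
= √(65,246,400 / 8.1113) ≈ 2836.175.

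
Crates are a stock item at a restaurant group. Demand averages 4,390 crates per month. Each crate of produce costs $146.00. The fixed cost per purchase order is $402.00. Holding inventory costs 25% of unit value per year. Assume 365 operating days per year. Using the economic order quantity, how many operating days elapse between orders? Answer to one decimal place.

T ≈ 7.5 days

Annual demand D = 4,390 × 12 = 52,680.
Holding cost H = 0.25 × $146.00 = $36.5000 per unit per year.
Q* = √(2DS/H) = √(2 × 52,680 × 402 / 36.5) ≈ 1077.22.
Cycle time = Q*/D × 365 = 1077.22 / 52,680 × 365 ≈ 7.464 days.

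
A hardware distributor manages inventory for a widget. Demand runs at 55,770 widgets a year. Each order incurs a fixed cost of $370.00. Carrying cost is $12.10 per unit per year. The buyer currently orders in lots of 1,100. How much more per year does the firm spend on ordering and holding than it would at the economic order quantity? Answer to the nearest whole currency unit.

Extra cost ≈ $3,068 per year

EOQ = √(2DS/H) = √(2 × 55,770 × 370 / 12.1) ≈ 1846.82.
Cost at Q* = (D/Q*)S + (Q*/2)H = √(2DSH) ≈ $22,346.47.
Cost at Q = 1,100: (55,770/1,100)×370 + (1,100/2)×12.1 = $18,759.00 + $6,655.00 = $25,414.00.
Excess = $25,414.00 − $22,346.47 = $3,067.53.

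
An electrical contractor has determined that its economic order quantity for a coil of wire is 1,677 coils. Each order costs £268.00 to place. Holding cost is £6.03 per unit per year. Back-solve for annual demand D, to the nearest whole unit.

D ≈ 31,639 coils per year

Squaring Q* = √(2DS/H) gives Q*² = 2DS/H.
From Q* = √(2DS/H): D = Q*²H / (2S) = 1,677² × 6.03 / (2 × 268) = 31638.701.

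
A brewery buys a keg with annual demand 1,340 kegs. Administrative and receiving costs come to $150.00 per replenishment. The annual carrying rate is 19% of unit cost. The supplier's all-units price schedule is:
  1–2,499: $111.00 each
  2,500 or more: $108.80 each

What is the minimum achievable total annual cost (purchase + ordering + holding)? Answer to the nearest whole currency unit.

TC* ≈ $151,652

Holding cost per unit per year at price C is H = 0.19·C.
For each price level, check whether its EOQ is feasible; otherwise the best quantity at that price is the breakpoint.
EOQ at $111.00 = 138.1 (feasible in tier 1): TC = 1,340×$111.00 + (1,340/138.1)×150 + (138.1/2)×0.19×$111.00 = $151,651.73.
EOQ at $108.80 = 139.5 < 2500, so use break Q=2500: TC = 1,340×$108.80 + (1,340/2500.0)×150 + (2500.0/2)×0.19×$108.80 = $171,712.40.
Lowest total cost among the candidates is at Q = 138.1.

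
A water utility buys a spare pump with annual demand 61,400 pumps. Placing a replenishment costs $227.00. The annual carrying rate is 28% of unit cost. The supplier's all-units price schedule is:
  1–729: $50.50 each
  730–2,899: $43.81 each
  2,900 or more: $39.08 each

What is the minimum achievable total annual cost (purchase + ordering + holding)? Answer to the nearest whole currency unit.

Holding cost per unit per year at price C is H = 0.28·C.
Candidates are each tier's EOQ (if it falls in that tier) and each price-break quantity.
Tier 1 ($50.50): EOQ = 1404.1 exceeds tier's upper bound 729, so this tier is dominated.
EOQ at $43.81 = 1507.5 (feasible in tier 2): TC = 61,400×$43.81 + (61,400/1507.5)×227 + (1507.5/2)×0.28×$43.81 = $2,708,425.74.
EOQ at $39.08 = 1596.1 < 2900, so use break Q=2900: TC = 61,400×$39.08 + (61,400/2900.0)×227 + (2900.0/2)×0.28×$39.08 = $2,420,184.62.
Lowest total cost among the candidates is at Q = 2900.0.

TC* ≈ $2,420,185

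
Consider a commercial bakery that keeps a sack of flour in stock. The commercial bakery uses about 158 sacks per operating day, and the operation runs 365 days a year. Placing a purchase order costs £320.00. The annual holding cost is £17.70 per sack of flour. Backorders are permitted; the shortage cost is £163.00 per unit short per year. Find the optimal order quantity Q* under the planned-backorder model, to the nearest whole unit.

Annual demand D = 158 × 365 = 57,670.
With planned backorders, Q* = √(2DS/H) · √((H+B)/B).
√(2DS/H) = √(2 × 57,670 × 320 / 17.7) = 1444.037.
√((H+B)/B) = √((17.7+163)/163) = 1.0529.
Q* ≈ 1520.420.

Q* ≈ 1,520 sacks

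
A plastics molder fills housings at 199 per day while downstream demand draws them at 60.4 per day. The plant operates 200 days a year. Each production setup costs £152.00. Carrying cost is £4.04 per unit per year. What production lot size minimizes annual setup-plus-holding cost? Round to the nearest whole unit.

Annual demand D = 60.4 × 200 = 12,080.
Production build-up factor (1 − d/p) = 1 − 60.4/199 = 0.6965.
Q* = √(2DS / (H(1 − d/p))) = √(2 × 12,080 × 152 / (4.04 × 0.6965)).
= √(3,672,320 / 2.8138) ≈ 1142.417.

Q* ≈ 1,142 housings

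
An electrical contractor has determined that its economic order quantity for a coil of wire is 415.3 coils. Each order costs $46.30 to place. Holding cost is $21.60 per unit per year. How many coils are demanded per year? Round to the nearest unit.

Invert the EOQ relation Q*² = 2DS/H.
From Q* = √(2DS/H): D = Q*²H / (2S) = 415.3² × 21.6 / (2 × 46.3) = 40231.537.

D ≈ 40,232 coils per year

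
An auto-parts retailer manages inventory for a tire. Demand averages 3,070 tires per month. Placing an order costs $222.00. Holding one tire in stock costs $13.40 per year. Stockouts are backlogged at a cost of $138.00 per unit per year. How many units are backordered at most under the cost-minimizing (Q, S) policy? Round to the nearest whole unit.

Annual demand D = 3,070 × 12 = 36,840.
With planned backorders, Q* = √(2DS/H) · √((H+B)/B).
√(2DS/H) = √(2 × 36,840 × 222 / 13.4) = 1104.839.
√((H+B)/B) = √((13.4+138)/138) = 1.0474.
Q* ≈ 1157.237.
S* = Q* · H/(H+B) = 1157.237 × 13.4/151.4 ≈ 102.424.

S* ≈ 102 tires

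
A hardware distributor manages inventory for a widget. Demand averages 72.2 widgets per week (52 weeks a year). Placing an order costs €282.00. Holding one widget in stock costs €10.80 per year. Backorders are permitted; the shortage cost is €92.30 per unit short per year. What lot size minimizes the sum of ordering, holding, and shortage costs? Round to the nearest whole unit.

Annual demand D = 72.2 × 52 = 3,754.4.
With planned backorders, Q* = √(2DS/H) · √((H+B)/B).
√(2DS/H) = √(2 × 3,754.4 × 282 / 10.8) = 442.790.
√((H+B)/B) = √((10.8+92.3)/92.3) = 1.0569.
Q* ≈ 467.979.

Q* ≈ 468 widgets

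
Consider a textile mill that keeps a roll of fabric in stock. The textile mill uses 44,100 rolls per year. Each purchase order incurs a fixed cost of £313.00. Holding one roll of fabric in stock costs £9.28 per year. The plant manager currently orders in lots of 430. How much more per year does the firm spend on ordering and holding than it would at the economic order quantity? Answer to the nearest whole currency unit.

Extra cost ≈ £18,090 per year

EOQ = √(2DS/H) = √(2 × 44,100 × 313 / 9.28) ≈ 1724.78.
Cost at Q* = (D/Q*)S + (Q*/2)H = √(2DSH) ≈ £16,005.91.
Cost at Q = 430: (44,100/430)×313 + (430/2)×9.28 = £32,100.70 + £1,995.20 = £34,095.90.
Excess = £34,095.90 − £16,005.91 = £18,089.98.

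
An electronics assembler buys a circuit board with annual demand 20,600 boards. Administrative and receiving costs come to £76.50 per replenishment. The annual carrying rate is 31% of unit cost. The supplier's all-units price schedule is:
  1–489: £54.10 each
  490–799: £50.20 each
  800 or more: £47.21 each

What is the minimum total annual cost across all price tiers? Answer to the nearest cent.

TC* ≈ £980,349.92

Holding cost per unit per year at price C is H = 0.31·C.
For each price level, check whether its EOQ is feasible; otherwise the best quantity at that price is the breakpoint.
EOQ at £54.10 = 433.5 (feasible in tier 1): TC = 20,600×£54.10 + (20,600/433.5)×76.5 + (433.5/2)×0.31×£54.10 = £1,121,730.41.
EOQ at £50.20 = 450.0 < 490, so use break Q=490: TC = 20,600×£50.20 + (20,600/490.0)×76.5 + (490.0/2)×0.31×£50.20 = £1,041,148.81.
EOQ at £47.21 = 464.1 < 800, so use break Q=800: TC = 20,600×£47.21 + (20,600/800.0)×76.5 + (800.0/2)×0.31×£47.21 = £980,349.92.
Lowest total cost among the candidates is at Q = 800.0.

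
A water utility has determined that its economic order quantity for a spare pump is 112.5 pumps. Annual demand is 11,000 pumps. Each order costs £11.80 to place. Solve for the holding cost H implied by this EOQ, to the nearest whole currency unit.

Squaring Q* = √(2DS/H) gives Q*² = 2DS/H.
From Q* = √(2DS/H): H = 2DS / Q*² = 2 × 11,000 × 11.8 / 112.5² = 20.5116.

H ≈ £21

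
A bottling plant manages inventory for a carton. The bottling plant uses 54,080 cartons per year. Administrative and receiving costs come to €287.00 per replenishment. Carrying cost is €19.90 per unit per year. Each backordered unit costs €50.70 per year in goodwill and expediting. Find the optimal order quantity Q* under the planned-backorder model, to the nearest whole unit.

With planned backorders, Q* = √(2DS/H) · √((H+B)/B).
√(2DS/H) = √(2 × 54,080 × 287 / 19.9) = 1248.958.
√((H+B)/B) = √((19.9+50.7)/50.7) = 1.1800.
Q* ≈ 1473.826.

Q* ≈ 1,474 cartons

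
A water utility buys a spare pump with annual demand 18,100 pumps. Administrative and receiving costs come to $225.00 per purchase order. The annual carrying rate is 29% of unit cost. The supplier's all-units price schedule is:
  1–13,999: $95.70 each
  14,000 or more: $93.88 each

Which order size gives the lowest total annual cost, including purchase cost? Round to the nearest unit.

Holding cost per unit per year at price C is H = 0.29·C.
Evaluate total cost at each tier's feasible EOQ or, if the EOQ is below the tier, at the tier's minimum quantity.
EOQ at $95.70 = 541.7 (feasible in tier 1): TC = 18,100×$95.70 + (18,100/541.7)×225 + (541.7/2)×0.29×$95.70 = $1,747,204.90.
EOQ at $93.88 = 547.0 < 14000, so use break Q=14000: TC = 18,100×$93.88 + (18,100/14000.0)×225 + (14000.0/2)×0.29×$93.88 = $1,890,095.29.
Lowest total cost is $1,747,204.90 at Q = 541.7.

Q* ≈ 542 pumps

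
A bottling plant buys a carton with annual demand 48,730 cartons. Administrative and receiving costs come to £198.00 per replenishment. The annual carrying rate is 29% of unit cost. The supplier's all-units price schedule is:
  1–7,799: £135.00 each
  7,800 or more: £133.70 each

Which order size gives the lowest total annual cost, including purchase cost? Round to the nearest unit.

Holding cost per unit per year at price C is H = 0.29·C.
Candidates are each tier's EOQ (if it falls in that tier) and each price-break quantity.
EOQ at £135.00 = 702.1 (feasible in tier 1): TC = 48,730×£135.00 + (48,730/702.1)×198 + (702.1/2)×0.29×£135.00 = £6,606,036.01.
EOQ at £133.70 = 705.5 < 7800, so use break Q=7800: TC = 48,730×£133.70 + (48,730/7800.0)×198 + (7800.0/2)×0.29×£133.70 = £6,667,652.69.
Lowest total cost is £6,606,036.01 at Q = 702.1.

Q* ≈ 702 cartons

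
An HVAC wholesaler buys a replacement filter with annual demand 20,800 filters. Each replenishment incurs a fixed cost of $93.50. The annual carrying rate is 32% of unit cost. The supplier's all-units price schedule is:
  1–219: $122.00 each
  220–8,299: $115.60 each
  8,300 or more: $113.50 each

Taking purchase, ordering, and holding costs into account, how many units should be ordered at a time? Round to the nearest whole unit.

Holding cost per unit per year at price C is H = 0.32·C.
Evaluate total cost at each tier's feasible EOQ or, if the EOQ is below the tier, at the tier's minimum quantity.
Tier 1 ($122.00): EOQ = 315.6 exceeds tier's upper bound 219, so this tier is dominated.
EOQ at $115.60 = 324.3 (feasible in tier 2): TC = 20,800×$115.60 + (20,800/324.3)×93.5 + (324.3/2)×0.32×$115.60 = $2,416,475.17.
EOQ at $113.50 = 327.2 < 8300, so use break Q=8300: TC = 20,800×$113.50 + (20,800/8300.0)×93.5 + (8300.0/2)×0.32×$113.50 = $2,511,762.31.
Lowest total cost is $2,416,475.17 at Q = 324.3.

Q* ≈ 324 filters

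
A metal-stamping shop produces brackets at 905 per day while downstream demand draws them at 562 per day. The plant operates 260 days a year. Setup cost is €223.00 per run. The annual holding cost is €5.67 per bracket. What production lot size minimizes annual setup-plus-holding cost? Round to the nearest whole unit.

Q* ≈ 5,507 brackets

Annual demand D = 562 × 260 = 146,120.
Production build-up factor (1 − d/p) = 1 − 562/905 = 0.3790.
Q* = √(2DS / (H(1 − d/p))) = √(2 × 146,120 × 223 / (5.67 × 0.3790)).
= √(65,169,520 / 2.149) ≈ 5506.910.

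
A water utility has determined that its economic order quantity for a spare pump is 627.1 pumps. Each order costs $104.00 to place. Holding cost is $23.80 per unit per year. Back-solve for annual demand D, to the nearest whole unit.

Invert the EOQ relation Q*² = 2DS/H.
From Q* = √(2DS/H): D = Q*²H / (2S) = 627.1² × 23.8 / (2 × 104) = 44997.380.

D ≈ 44,997 pumps per year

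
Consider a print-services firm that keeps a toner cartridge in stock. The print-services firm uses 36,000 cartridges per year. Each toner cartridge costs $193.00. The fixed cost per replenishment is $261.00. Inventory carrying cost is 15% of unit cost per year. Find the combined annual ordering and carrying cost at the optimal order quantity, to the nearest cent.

Holding cost H = 0.15 × $193.00 = $28.9500 per unit per year.
The optimal lot size = √(2DS/H) = √(2 × 36,000 × 261 / 28.95) ≈ 805.68.
At Q*, ordering cost (D/Q*)S equals holding cost (Q*/2)H, each = √(DSH/2).
Minimum total = √(2DSH) = √(2 × 36,000 × 261 × 28.95) ≈ 23324.416.

TC* ≈ $23,324.42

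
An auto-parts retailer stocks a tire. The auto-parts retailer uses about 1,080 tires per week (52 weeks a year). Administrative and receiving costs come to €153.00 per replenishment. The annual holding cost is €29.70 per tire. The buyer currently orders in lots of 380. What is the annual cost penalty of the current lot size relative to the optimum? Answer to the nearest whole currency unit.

Extra cost ≈ €5,663 per year

Annual demand D = 1,080 × 52 = 56,160.
EOQ = √(2DS/H) = √(2 × 56,160 × 153 / 29.7) ≈ 760.67.
Cost at Q* = (D/Q*)S + (Q*/2)H = √(2DSH) ≈ €22,591.89.
Cost at Q = 380: (56,160/380)×153 + (380/2)×29.7 = €22,611.79 + €5,643.00 = €28,254.79.
Excess = €28,254.79 − €22,591.89 = €5,662.90.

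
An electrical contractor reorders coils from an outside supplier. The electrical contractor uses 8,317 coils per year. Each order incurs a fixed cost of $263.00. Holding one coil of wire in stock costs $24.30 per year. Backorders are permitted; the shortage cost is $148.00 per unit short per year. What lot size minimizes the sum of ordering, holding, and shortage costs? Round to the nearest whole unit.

Q* ≈ 458 coils

With planned backorders, Q* = √(2DS/H) · √((H+B)/B).
√(2DS/H) = √(2 × 8,317 × 263 / 24.3) = 424.300.
√((H+B)/B) = √((24.3+148)/148) = 1.0790.
Q* ≈ 457.810.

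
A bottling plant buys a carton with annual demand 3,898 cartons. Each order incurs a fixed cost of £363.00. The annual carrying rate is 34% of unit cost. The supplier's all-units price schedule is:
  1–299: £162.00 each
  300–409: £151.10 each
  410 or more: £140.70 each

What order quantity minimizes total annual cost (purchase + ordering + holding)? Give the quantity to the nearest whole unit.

Q* ≈ 410 cartons

Holding cost per unit per year at price C is H = 0.34·C.
Evaluate total cost at each tier's feasible EOQ or, if the EOQ is below the tier, at the tier's minimum quantity.
EOQ at £162.00 = 226.7 (feasible in tier 1): TC = 3,898×£162.00 + (3,898/226.7)×363 + (226.7/2)×0.34×£162.00 = £643,960.93.
EOQ at £151.10 = 234.7 < 300, so use break Q=300: TC = 3,898×£151.10 + (3,898/300.0)×363 + (300.0/2)×0.34×£151.10 = £601,410.48.
EOQ at £140.70 = 243.2 < 410, so use break Q=410: TC = 3,898×£140.70 + (3,898/410.0)×363 + (410.0/2)×0.34×£140.70 = £561,706.55.
Lowest total cost is £561,706.55 at Q = 410.0.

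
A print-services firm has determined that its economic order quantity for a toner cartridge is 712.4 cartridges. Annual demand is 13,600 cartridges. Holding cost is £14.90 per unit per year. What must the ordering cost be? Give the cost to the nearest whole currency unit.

S ≈ £278

Invert the EOQ relation Q*² = 2DS/H.
From Q* = √(2DS/H): S = Q*²H / (2D) = 712.4² × 14.9 / (2 × 13,600) = 278.0131.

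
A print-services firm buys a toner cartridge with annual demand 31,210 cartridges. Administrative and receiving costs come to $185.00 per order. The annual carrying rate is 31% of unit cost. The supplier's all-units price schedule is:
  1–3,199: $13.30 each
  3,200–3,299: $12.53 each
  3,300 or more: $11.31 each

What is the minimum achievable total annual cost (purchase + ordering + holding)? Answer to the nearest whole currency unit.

Holding cost per unit per year at price C is H = 0.31·C.
Candidates are each tier's EOQ (if it falls in that tier) and each price-break quantity.
EOQ at $13.30 = 1673.6 (feasible in tier 1): TC = 31,210×$13.30 + (31,210/1673.6)×185 + (1673.6/2)×0.31×$13.30 = $421,993.08.
EOQ at $12.53 = 1724.2 < 3200, so use break Q=3200: TC = 31,210×$12.53 + (31,210/3200.0)×185 + (3200.0/2)×0.31×$12.53 = $399,080.51.
EOQ at $11.31 = 1814.8 < 3300, so use break Q=3300: TC = 31,210×$11.31 + (31,210/3300.0)×185 + (3300.0/2)×0.31×$11.31 = $360,519.82.
Lowest total cost among the candidates is at Q = 3300.0.

TC* ≈ $360,520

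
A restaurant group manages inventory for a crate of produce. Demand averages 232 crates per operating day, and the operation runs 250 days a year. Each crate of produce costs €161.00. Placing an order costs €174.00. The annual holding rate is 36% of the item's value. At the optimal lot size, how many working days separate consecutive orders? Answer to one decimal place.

Annual demand D = 232 × 250 = 58,000.
Holding cost H = 0.36 × €161.00 = €57.9600 per unit per year.
Q* = √(2DS/H) = √(2 × 58,000 × 174 / 57.96) ≈ 590.12.
Cycle time = Q*/D × 250 = 590.12 / 58,000 × 250 ≈ 2.544 days.

T ≈ 2.5 days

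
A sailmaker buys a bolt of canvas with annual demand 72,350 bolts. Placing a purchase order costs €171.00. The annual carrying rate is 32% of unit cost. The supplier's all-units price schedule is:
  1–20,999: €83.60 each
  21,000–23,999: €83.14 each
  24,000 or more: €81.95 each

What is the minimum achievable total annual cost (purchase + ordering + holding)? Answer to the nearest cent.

TC* ≈ €6,074,188.26

Holding cost per unit per year at price C is H = 0.32·C.
For each price level, check whether its EOQ is feasible; otherwise the best quantity at that price is the breakpoint.
EOQ at €83.60 = 961.7 (feasible in tier 1): TC = 72,350×€83.60 + (72,350/961.7)×171 + (961.7/2)×0.32×€83.60 = €6,074,188.26.
EOQ at €83.14 = 964.4 < 21000, so use break Q=21000: TC = 72,350×€83.14 + (72,350/21000.0)×171 + (21000.0/2)×0.32×€83.14 = €6,295,118.54.
EOQ at €81.95 = 971.4 < 24000, so use break Q=24000: TC = 72,350×€81.95 + (72,350/24000.0)×171 + (24000.0/2)×0.32×€81.95 = €6,244,285.99.
Lowest total cost among the candidates is at Q = 961.7.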